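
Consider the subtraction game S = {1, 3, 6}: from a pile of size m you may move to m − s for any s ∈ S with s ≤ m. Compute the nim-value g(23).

1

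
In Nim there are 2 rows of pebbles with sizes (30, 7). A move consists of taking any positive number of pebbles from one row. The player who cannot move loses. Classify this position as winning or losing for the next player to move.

Winning position

Nim-sum: 30 ⊕ 7 = 25.
The nim-sum is 25 ≠ 0, so this is an N-position: the player to move can win.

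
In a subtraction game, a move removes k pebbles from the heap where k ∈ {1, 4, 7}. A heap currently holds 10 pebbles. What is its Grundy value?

0

Compute g(0), g(1), … for moves {1, 4, 7}:
k:     0  1  2  3  4  5  6  7  8  9 10
g(k):  0  1  0  1  2  0  1  2  0  1  0
So g(10) = 0.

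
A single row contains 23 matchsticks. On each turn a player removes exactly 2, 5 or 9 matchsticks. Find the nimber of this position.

Grundy values for subtraction set {2, 5, 9}:
k:     0  1  2  3  4  5  6  7  8  9 10 11 12 13 14 15 16 17 18 19 20 21 22 23
g(k):  0  0  1  1  0  2  1  0  0  1  1  0  2  1  0  0  1  1  0  2  1  0  0  1
So g(23) = 1.

1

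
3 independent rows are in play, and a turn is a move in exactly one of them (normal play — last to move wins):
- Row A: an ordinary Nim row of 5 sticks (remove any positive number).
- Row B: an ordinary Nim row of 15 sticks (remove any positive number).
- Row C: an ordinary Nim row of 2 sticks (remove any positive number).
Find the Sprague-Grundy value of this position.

Row A is a plain Nim row of size 5, so its Grundy value is 5.
Row B is a plain Nim row of size 15, so its Grundy value is 15.
Row C is a plain Nim row of size 2, so its Grundy value is 2.
The value of a disjunctive sum is the nim-sum of the parts.
Combined value = 5 ⊕ 15 ⊕ 2 = 8.

8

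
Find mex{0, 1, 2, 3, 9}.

4

The values 0, 1, 2, 3 are all present; 4 is the first non-negative integer missing from the set.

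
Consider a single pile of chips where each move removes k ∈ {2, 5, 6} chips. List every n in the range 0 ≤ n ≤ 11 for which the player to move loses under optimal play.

0, 1, 4, 8, 11

Build the Grundy sequence with g(k) = mex{g(k−s) : s ∈ {2, 5, 6}, s ≤ k}:
g(0) = mex{} = 0
g(1) = mex{} = 0
g(2) = mex{0} = 1
g(3) = mex{0} = 1
g(4) = mex{1} = 0
g(5) = mex{0,1} = 2
g(6) = mex{0} = 1
g(7) = mex{0,1,2} = 3
g(8) = mex{1} = 0
g(9) = mex{0,1,3} = 2
g(10) = mex{0,2} = 1
g(11) = mex{1,2} = 0
The P-positions (g = 0) in 0..11 are 0, 1, 4, 8, 11.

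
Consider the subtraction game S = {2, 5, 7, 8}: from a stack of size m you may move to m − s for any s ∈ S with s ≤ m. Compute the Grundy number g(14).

0

Build the Grundy sequence with g(k) = mex{g(k−s) : s ∈ {2, 5, 7, 8}, s ≤ k}:
g(0) = mex{} = 0
g(1) = mex{} = 0
g(2) = mex{0} = 1
g(3) = mex{0} = 1
g(4) = mex{1} = 0
g(5) = mex{0,1} = 2
g(6) = mex{0} = 1
g(7) = mex{0,1,2} = 3
g(8) = mex{0,1} = 2
g(9) = mex{0,1,3} = 2
g(10) = mex{1,2} = 0
g(11) = mex{0,1,2} = 3
g(12) = mex{0,2,3} = 1
g(13) = mex{1,2,3} = 0
g(14) = mex{1,2,3} = 0
So g(14) = 0.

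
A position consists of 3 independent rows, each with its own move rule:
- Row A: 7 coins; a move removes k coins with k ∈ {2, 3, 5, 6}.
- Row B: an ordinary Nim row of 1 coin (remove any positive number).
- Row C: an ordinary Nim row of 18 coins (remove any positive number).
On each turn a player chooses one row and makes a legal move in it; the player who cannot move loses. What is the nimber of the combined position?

16

Grundy values for row A (subtraction set {2, 3, 5, 6}):
k:     0  1  2  3  4  5  6  7
g(k):  0  0  1  1  2  2  3  3
So g(7) = 3.
Row B is a plain Nim row of size 1, so its Grundy value is 1.
Row C is a plain Nim row of size 18, so its Grundy value is 18.
The value of a disjunctive sum is the nim-sum of the parts.
Combined value = 3 XOR 1 XOR 18 = 16.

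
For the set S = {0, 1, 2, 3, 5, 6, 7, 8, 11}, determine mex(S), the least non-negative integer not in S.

The values 0, 1, 2, 3 are all present; 4 is the first non-negative integer missing from the set.

4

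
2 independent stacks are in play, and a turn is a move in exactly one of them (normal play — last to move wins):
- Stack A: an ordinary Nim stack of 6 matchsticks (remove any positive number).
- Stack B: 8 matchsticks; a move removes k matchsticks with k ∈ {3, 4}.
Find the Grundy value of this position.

6

Stack A is a plain Nim stack of size 6, so its Grundy value is 6.
Grundy values for stack B (subtraction set {3, 4}):
g(0) = mex{} = 0
g(1) = mex{} = 0
g(2) = mex{} = 0
g(3) = mex{0} = 1
g(4) = mex{0} = 1
g(5) = mex{0} = 1
g(6) = mex{0,1} = 2
g(7) = mex{1} = 0
g(8) = mex{1} = 0
So g(8) = 0.
By the Sprague-Grundy theorem, the Grundy value of a sum of independent games is the XOR of the component values.
Combined value = 6 XOR 0 = 6.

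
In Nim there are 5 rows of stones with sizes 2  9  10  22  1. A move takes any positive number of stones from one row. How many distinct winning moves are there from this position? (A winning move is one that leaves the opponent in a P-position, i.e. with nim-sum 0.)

1

Nim-sum: 2 ⊕ 9 ⊕ 10 ⊕ 22 ⊕ 1 = 22.
The overall nim-sum is X = 22. A row of size p has a winning move iff p XOR X < p (reduce it to p XOR X).
  2: 2 XOR 22 = 20 ≥ 2 — no move.
  9: 9 XOR 22 = 31 ≥ 9 — no move.
  10: 10 XOR 22 = 28 ≥ 10 — no move.
  22: 22 XOR 22 = 0 < 22 — winning move (to 0).
  1: 1 XOR 22 = 23 ≥ 1 — no move.
That gives 1 winning move.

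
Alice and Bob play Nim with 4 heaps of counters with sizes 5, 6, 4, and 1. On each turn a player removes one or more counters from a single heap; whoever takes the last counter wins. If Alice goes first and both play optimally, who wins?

Alice wins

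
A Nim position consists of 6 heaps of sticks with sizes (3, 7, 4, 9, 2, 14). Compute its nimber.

5

In binary:
  0011  (3)
  0111  (7)
  0100  (4)
  1001  (9)
  0010  (2)
  1110  (14)
  ----
  0101  (5)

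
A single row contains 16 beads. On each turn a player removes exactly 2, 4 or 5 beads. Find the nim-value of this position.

1

Compute g(0), g(1), … for moves {2, 4, 5}:
k:     0  1  2  3  4  5  6  7  8  9 10 11 12 13 14 15 16
g(k):  0  0  1  1  2  2  3  0  0  1  1  2  2  3  0  0  1
So g(16) = 1.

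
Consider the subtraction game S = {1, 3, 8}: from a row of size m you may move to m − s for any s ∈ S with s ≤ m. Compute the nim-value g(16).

Build the Grundy sequence with g(k) = mex{g(k−s) : s ∈ {1, 3, 8}, s ≤ k}:
k:     0  1  2  3  4  5  6  7  8  9 10 11 12 13 14 15 16
g(k):  0  1  0  1  0  1  0  1  2  3  2  0  1  0  1  0  1
So g(16) = 1.

1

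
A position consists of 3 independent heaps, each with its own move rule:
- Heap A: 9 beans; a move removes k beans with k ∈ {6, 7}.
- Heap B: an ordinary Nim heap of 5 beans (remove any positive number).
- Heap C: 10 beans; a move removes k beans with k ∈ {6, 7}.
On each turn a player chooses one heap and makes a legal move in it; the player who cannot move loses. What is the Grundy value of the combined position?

For heap A, compute g(0), g(1), … with moves {6, 7}:
g(0) = mex{} = 0
g(1) = mex{} = 0
g(2) = mex{} = 0
g(3) = mex{} = 0
g(4) = mex{} = 0
g(5) = mex{} = 0
g(6) = mex{0} = 1
g(7) = mex{0} = 1
g(8) = mex{0} = 1
g(9) = mex{0} = 1
So g(9) = 1.
Heap B is a plain Nim heap of size 5, so its Grundy value is 5.
For heap C, compute g(0), g(1), … with moves {6, 7}:
g(0) = mex{} = 0
g(1) = mex{} = 0
g(2) = mex{} = 0
g(3) = mex{} = 0
g(4) = mex{} = 0
g(5) = mex{} = 0
g(6) = mex{0} = 1
g(7) = mex{0} = 1
g(8) = mex{0} = 1
g(9) = mex{0} = 1
g(10) = mex{0} = 1
So g(10) = 1.
By the Sprague-Grundy theorem, the Grundy value of a sum of independent games is the XOR of the component values.
Combined value = 1 XOR 5 XOR 1 = 5.

5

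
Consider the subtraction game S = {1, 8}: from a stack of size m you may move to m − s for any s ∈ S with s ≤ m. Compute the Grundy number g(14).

Grundy values for subtraction set {1, 8}:
k:     0  1  2  3  4  5  6  7  8  9 10 11 12 13 14
g(k):  0  1  0  1  0  1  0  1  2  0  1  0  1  0  1
So g(14) = 1.

1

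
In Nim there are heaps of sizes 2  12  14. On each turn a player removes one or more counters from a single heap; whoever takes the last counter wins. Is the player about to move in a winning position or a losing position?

Losing position

In binary:
  0010  (2)
  1100  (12)
  1110  (14)
  ----
  0000  (0)
The nim-sum is 0, so this is a P-position: the player to move is in a losing position under optimal play.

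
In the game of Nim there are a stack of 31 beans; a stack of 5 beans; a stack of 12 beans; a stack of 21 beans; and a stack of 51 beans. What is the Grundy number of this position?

Nim-sum: 31 XOR 5 XOR 12 XOR 21 XOR 51 = 48.

48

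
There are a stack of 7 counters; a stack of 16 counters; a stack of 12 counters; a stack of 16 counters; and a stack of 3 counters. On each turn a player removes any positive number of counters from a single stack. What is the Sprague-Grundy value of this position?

8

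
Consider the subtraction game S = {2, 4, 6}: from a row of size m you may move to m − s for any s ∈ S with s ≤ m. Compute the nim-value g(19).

Grundy values for subtraction set {2, 4, 6}:
k:     0  1  2  3  4  5  6  7  8  9 10 11 12 13 14 15 16 17 18 19
g(k):  0  0  1  1  2  2  3  3  0  0  1  1  2  2  3  3  0  0  1  1
So g(19) = 1.

1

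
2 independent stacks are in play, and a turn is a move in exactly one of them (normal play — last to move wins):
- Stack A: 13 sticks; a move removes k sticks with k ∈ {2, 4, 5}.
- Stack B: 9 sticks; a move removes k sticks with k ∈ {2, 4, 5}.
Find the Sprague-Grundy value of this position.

Grundy values for stack A (subtraction set {2, 4, 5}):
k:     0  1  2  3  4  5  6  7  8  9 10 11 12 13
g(k):  0  0  1  1  2  2  3  0  0  1  1  2  2  3
So g(13) = 3.
Grundy values for stack B (subtraction set {2, 4, 5}):
g(0) = mex{} = 0
g(1) = mex{} = 0
g(2) = mex{0} = 1
g(3) = mex{0} = 1
g(4) = mex{0,1} = 2
g(5) = mex{0,1} = 2
g(6) = mex{0,1,2} = 3
g(7) = mex{1,2} = 0
g(8) = mex{1,2,3} = 0
g(9) = mex{0,2} = 1
So g(9) = 1.
The value of a disjunctive sum is the nim-sum of the parts.
Combined value = 3 XOR 1 = 2.

2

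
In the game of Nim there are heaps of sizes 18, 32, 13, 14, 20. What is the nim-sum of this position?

37

Compute the nim-sum pairwise:
18 XOR 32 = 50
50 XOR 13 = 63
63 XOR 14 = 49
49 XOR 20 = 37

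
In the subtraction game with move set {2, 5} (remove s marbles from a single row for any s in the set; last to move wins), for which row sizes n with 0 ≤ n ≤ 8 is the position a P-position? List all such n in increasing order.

0, 1, 4, 7, 8

Compute g(0), g(1), … for moves {2, 5}:
k:     0  1  2  3  4  5  6  7  8
g(k):  0  0  1  1  0  2  1  0  0
The P-positions (g = 0) in 0..8 are 0, 1, 4, 7, 8.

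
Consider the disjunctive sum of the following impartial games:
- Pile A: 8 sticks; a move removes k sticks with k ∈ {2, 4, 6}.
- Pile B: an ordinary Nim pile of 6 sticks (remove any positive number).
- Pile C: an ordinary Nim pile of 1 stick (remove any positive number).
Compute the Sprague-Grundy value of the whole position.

7

Grundy values for pile A (subtraction set {2, 4, 6}):
k:     0  1  2  3  4  5  6  7  8
g(k):  0  0  1  1  2  2  3  3  0
So g(8) = 0.
Pile B is a plain Nim pile of size 6, so its Grundy value is 6.
Pile C is a plain Nim pile of size 1, so its Grundy value is 1.
The value of a disjunctive sum is the nim-sum of the parts.
Combined value = 0 XOR 6 XOR 1 = 7.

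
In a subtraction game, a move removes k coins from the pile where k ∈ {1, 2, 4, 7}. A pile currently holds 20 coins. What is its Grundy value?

2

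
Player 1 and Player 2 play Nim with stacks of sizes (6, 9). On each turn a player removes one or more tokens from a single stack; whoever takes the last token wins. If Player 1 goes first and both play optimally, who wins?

Player 1 wins

Nim-sum: 6 ^ 9 = 15.
The nim-sum is 15 ≠ 0, so this is an N-position: the player to move can win; Player 1 has a winning move.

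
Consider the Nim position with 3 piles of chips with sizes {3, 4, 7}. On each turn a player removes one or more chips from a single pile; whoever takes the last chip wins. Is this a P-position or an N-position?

In binary:
  011  (3)
  100  (4)
  111  (7)
  ---
  000  (0)
The nim-sum is 0, so this is a P-position: the player to move is in a losing position under optimal play.

P-position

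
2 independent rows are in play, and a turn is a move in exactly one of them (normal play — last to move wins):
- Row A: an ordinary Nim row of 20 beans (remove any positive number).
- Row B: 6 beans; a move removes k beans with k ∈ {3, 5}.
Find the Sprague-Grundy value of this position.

22

Row A is a plain Nim row of size 20, so its Grundy value is 20.
Grundy values for row B (subtraction set {3, 5}):
k:     0  1  2  3  4  5  6
g(k):  0  0  0  1  1  1  2
So g(6) = 2.
The value of a disjunctive sum is the nim-sum of the parts.
Combined value = 20 XOR 2 = 22.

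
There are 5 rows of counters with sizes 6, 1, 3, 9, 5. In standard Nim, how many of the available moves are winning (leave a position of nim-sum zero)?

1

Write each in binary and XOR column by column:
  0110  (6)
  0001  (1)
  0011  (3)
  1001  (9)
  0101  (5)
  ----
  1000  (8)
The overall nim-sum is X = 8. A row of size p has a winning move iff p XOR X < p (reduce it to p XOR X).
  6: 6 XOR 8 = 14 ≥ 6 — no move.
  1: 1 XOR 8 = 9 ≥ 1 — no move.
  3: 3 XOR 8 = 11 ≥ 3 — no move.
  9: 9 XOR 8 = 1 < 9 — winning move (to 1).
  5: 5 XOR 8 = 13 ≥ 5 — no move.
That gives 1 winning move.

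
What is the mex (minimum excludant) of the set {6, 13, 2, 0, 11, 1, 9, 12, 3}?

4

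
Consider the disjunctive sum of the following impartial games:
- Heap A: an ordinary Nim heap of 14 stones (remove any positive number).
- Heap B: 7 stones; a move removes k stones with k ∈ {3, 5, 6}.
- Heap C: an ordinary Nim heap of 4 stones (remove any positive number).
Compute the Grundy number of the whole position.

8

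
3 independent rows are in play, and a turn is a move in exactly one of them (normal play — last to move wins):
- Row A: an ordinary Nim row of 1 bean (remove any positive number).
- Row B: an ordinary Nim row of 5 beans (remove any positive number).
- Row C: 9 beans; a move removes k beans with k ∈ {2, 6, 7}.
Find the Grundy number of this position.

Row A is a plain Nim row of size 1, so its Grundy value is 1.
Row B is a plain Nim row of size 5, so its Grundy value is 5.
For row C, compute g(0), g(1), … with moves {2, 6, 7}:
g(0) = mex{} = 0
g(1) = mex{} = 0
g(2) = mex{0} = 1
g(3) = mex{0} = 1
g(4) = mex{1} = 0
g(5) = mex{1} = 0
g(6) = mex{0} = 1
g(7) = mex{0} = 1
g(8) = mex{0,1} = 2
g(9) = mex{1} = 0
So g(9) = 0.
The value of a disjunctive sum is the nim-sum of the parts.
Combined value = 1 XOR 5 XOR 0 = 4.

4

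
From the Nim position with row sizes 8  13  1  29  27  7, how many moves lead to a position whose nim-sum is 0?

3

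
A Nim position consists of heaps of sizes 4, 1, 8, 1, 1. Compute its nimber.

13

Nim-sum: 4 XOR 1 XOR 8 XOR 1 XOR 1 = 13.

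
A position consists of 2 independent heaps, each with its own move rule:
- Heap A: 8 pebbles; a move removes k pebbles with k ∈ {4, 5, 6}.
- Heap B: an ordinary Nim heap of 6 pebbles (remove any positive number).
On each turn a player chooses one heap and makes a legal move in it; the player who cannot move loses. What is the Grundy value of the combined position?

4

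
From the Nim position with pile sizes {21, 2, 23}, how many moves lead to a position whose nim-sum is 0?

0

Nim-sum: 21 XOR 2 XOR 23 = 0.
The nim-sum is already 0, so every move leaves a nonzero nim-sum — there are no winning moves.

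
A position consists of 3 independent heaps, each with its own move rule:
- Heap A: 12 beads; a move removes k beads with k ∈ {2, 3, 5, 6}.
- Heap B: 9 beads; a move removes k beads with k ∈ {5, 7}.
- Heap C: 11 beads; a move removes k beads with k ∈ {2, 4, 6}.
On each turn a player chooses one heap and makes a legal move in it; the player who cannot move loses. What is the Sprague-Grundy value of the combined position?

2

Grundy values for heap A (subtraction set {2, 3, 5, 6}):
k:     0  1  2  3  4  5  6  7  8  9 10 11 12
g(k):  0  0  1  1  2  2  3  3  0  0  1  1  2
So g(12) = 2.
Grundy values for heap B (subtraction set {5, 7}):
g(0) = mex{} = 0
g(1) = mex{} = 0
g(2) = mex{} = 0
g(3) = mex{} = 0
g(4) = mex{} = 0
g(5) = mex{0} = 1
g(6) = mex{0} = 1
g(7) = mex{0} = 1
g(8) = mex{0} = 1
g(9) = mex{0} = 1
So g(9) = 1.
For heap C, compute g(0), g(1), … with moves {2, 4, 6}:
g(0) = mex{} = 0
g(1) = mex{} = 0
g(2) = mex{0} = 1
g(3) = mex{0} = 1
g(4) = mex{0,1} = 2
g(5) = mex{0,1} = 2
g(6) = mex{0,1,2} = 3
g(7) = mex{0,1,2} = 3
g(8) = mex{1,2,3} = 0
g(9) = mex{1,2,3} = 0
g(10) = mex{0,2,3} = 1
g(11) = mex{0,2,3} = 1
So g(11) = 1.
The value of a disjunctive sum is the nim-sum of the parts.
Combined value = 2 XOR 1 XOR 1 = 2.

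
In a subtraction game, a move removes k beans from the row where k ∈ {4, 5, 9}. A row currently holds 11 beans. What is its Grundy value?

2

Build the Grundy sequence with g(k) = mex{g(k−s) : s ∈ {4, 5, 9}, s ≤ k}:
k:     0  1  2  3  4  5  6  7  8  9 10 11
g(k):  0  0  0  0  1  1  1  1  2  2  2  2
So g(11) = 2.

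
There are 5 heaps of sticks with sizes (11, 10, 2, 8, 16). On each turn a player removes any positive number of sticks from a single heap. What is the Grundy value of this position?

Compute the nim-sum pairwise:
11 ^ 10 = 1
1 ^ 2 = 3
3 ^ 8 = 11
11 ^ 16 = 27

27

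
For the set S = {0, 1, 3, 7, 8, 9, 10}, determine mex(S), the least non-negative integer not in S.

The values 0, 1 are all present; 2 is the first non-negative integer missing from the set.

2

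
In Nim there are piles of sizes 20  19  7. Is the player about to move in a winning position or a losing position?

Nim-sum: 20 XOR 19 XOR 7 = 0.
The nim-sum is 0, so this is a P-position: the player to move is in a losing position under optimal play.

Losing position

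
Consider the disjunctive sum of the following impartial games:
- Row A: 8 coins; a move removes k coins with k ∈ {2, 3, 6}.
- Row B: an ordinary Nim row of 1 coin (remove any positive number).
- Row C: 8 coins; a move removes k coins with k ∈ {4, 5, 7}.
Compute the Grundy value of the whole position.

Build the Grundy sequence for row A with g(k) = mex{g(k−s) : s ∈ {2, 3, 6}, s ≤ k}:
g(0) = mex{} = 0
g(1) = mex{} = 0
g(2) = mex{0} = 1
g(3) = mex{0} = 1
g(4) = mex{0,1} = 2
g(5) = mex{1} = 0
g(6) = mex{0,1,2} = 3
g(7) = mex{0,2} = 1
g(8) = mex{0,1,3} = 2
So g(8) = 2.
Row B is a plain Nim row of size 1, so its Grundy value is 1.
Grundy values for row C (subtraction set {4, 5, 7}):
g(0) = mex{} = 0
g(1) = mex{} = 0
g(2) = mex{} = 0
g(3) = mex{} = 0
g(4) = mex{0} = 1
g(5) = mex{0} = 1
g(6) = mex{0} = 1
g(7) = mex{0} = 1
g(8) = mex{0,1} = 2
So g(8) = 2.
By the Sprague-Grundy theorem, the Grundy value of a sum of independent games is the XOR of the component values.
Combined value = 2 ⊕ 1 ⊕ 2 = 1.

1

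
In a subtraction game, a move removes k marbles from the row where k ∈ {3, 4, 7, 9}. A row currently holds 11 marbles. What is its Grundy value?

3

Compute g(0), g(1), … for moves {3, 4, 7, 9}:
g(0) = mex{} = 0
g(1) = mex{} = 0
g(2) = mex{} = 0
g(3) = mex{0} = 1
g(4) = mex{0} = 1
g(5) = mex{0} = 1
g(6) = mex{0,1} = 2
g(7) = mex{0,1} = 2
g(8) = mex{0,1} = 2
g(9) = mex{0,1,2} = 3
g(10) = mex{0,1,2} = 3
g(11) = mex{0,1,2} = 3
So g(11) = 3.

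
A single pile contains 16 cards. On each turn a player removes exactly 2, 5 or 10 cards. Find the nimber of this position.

Compute g(0), g(1), … for moves {2, 5, 10}:
k:     0  1  2  3  4  5  6  7  8  9 10 11 12 13 14 15 16
g(k):  0  0  1  1  0  2  1  0  0  1  1  2  2  3  3  0  0
So g(16) = 0.

0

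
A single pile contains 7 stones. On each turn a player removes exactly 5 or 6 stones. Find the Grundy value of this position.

Compute g(0), g(1), … for moves {5, 6}:
k:     0  1  2  3  4  5  6  7
g(k):  0  0  0  0  0  1  1  1
So g(7) = 1.

1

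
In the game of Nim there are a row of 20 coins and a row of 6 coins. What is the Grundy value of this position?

18

In binary:
  10100  (20)
  00110  (6)
  -----
  10010  (18)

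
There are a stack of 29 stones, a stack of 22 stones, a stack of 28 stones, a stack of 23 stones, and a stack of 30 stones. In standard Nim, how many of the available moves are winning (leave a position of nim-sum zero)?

5

In binary:
  11101  (29)
  10110  (22)
  11100  (28)
  10111  (23)
  11110  (30)
  -----
  11110  (30)
The overall nim-sum is X = 30. A stack of size p has a winning move iff p XOR X < p (reduce it to p XOR X).
  29: 29 XOR 30 = 3 < 29 — winning move (to 3).
  22: 22 XOR 30 = 8 < 22 — winning move (to 8).
  28: 28 XOR 30 = 2 < 28 — winning move (to 2).
  23: 23 XOR 30 = 9 < 23 — winning move (to 9).
  30: 30 XOR 30 = 0 < 30 — winning move (to 0).
That gives 5 winning moves.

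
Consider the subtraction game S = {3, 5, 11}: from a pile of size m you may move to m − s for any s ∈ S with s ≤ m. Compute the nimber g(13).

1

Compute g(0), g(1), … for moves {3, 5, 11}:
g(0) = mex{} = 0
g(1) = mex{} = 0
g(2) = mex{} = 0
g(3) = mex{0} = 1
g(4) = mex{0} = 1
g(5) = mex{0} = 1
g(6) = mex{0,1} = 2
g(7) = mex{0,1} = 2
g(8) = mex{1} = 0
g(9) = mex{1,2} = 0
g(10) = mex{1,2} = 0
g(11) = mex{0,2} = 1
g(12) = mex{0,2} = 1
g(13) = mex{0} = 1
So g(13) = 1.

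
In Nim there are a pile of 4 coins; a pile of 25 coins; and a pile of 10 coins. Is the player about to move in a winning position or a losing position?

Compute the nim-sum pairwise:
4 ⊕ 25 = 29
29 ⊕ 10 = 23
The nim-sum is 23 ≠ 0, so this is an N-position: the player to move can win.

Winning position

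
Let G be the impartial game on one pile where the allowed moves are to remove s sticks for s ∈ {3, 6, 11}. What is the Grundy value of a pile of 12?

1

Compute g(0), g(1), … for moves {3, 6, 11}:
k:     0  1  2  3  4  5  6  7  8  9 10 11 12
g(k):  0  0  0  1  1  1  2  2  2  0  0  3  1
So g(12) = 1.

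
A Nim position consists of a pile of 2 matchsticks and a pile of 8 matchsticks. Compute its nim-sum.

10

Nim-sum: 2 XOR 8 = 10.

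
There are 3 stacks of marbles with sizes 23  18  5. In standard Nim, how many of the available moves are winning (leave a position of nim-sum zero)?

0

Compute the nim-sum pairwise:
23 XOR 18 = 5
5 XOR 5 = 0
The nim-sum is already 0, so every move leaves a nonzero nim-sum — there are no winning moves.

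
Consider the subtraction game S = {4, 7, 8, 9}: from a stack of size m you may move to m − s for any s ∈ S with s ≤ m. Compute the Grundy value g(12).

3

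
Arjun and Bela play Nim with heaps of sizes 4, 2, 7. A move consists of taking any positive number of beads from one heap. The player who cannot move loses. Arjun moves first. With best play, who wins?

Arjun wins

Compute the nim-sum pairwise:
4 ^ 2 = 6
6 ^ 7 = 1
The nim-sum is 1 ≠ 0, so this is an N-position: the player to move can win; Arjun has a winning move.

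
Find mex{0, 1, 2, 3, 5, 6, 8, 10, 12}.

4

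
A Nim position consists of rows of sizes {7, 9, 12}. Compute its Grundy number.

Write each in binary and XOR column by column:
  0111  (7)
  1001  (9)
  1100  (12)
  ----
  0010  (2)

2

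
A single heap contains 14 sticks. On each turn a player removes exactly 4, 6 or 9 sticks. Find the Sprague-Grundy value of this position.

Grundy values for subtraction set {4, 6, 9}:
k:     0  1  2  3  4  5  6  7  8  9 10 11 12 13 14
g(k):  0  0  0  0  1  1  1  1  2  2  2  2  3  0  0
So g(14) = 0.

0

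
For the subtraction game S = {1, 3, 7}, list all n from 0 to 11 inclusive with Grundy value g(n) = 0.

0, 2, 4, 6, 8, 10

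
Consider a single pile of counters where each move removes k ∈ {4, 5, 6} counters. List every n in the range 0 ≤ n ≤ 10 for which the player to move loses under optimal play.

Compute g(0), g(1), … for moves {4, 5, 6}:
k:     0  1  2  3  4  5  6  7  8  9 10
g(k):  0  0  0  0  1  1  1  1  2  2  0
The P-positions (g = 0) in 0..10 are 0, 1, 2, 3, 10.

0, 1, 2, 3, 10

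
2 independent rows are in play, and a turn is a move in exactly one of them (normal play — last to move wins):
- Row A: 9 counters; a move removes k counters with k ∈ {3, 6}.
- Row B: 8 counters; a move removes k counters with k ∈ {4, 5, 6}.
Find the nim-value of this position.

2

Grundy values for row A (subtraction set {3, 6}):
k:     0  1  2  3  4  5  6  7  8  9
g(k):  0  0  0  1  1  1  2  2  2  0
So g(9) = 0.
Build the Grundy sequence for row B with g(k) = mex{g(k−s) : s ∈ {4, 5, 6}, s ≤ k}:
g(0) = mex{} = 0
g(1) = mex{} = 0
g(2) = mex{} = 0
g(3) = mex{} = 0
g(4) = mex{0} = 1
g(5) = mex{0} = 1
g(6) = mex{0} = 1
g(7) = mex{0} = 1
g(8) = mex{0,1} = 2
So g(8) = 2.
The value of a disjunctive sum is the nim-sum of the parts.
Combined value = 0 ⊕ 2 = 2.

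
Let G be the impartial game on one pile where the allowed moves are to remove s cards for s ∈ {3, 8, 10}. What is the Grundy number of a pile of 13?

Build the Grundy sequence with g(k) = mex{g(k−s) : s ∈ {3, 8, 10}, s ≤ k}:
g(0) = mex{} = 0
g(1) = mex{} = 0
g(2) = mex{} = 0
g(3) = mex{0} = 1
g(4) = mex{0} = 1
g(5) = mex{0} = 1
g(6) = mex{1} = 0
g(7) = mex{1} = 0
g(8) = mex{0,1} = 2
g(9) = mex{0} = 1
g(10) = mex{0} = 1
g(11) = mex{0,1,2} = 3
g(12) = mex{0,1} = 2
g(13) = mex{1} = 0
So g(13) = 0.

0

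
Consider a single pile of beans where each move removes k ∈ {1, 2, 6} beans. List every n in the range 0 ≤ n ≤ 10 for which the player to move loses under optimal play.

Grundy values for subtraction set {1, 2, 6}:
g(0) = mex{} = 0
g(1) = mex{0} = 1
g(2) = mex{0,1} = 2
g(3) = mex{1,2} = 0
g(4) = mex{0,2} = 1
g(5) = mex{0,1} = 2
g(6) = mex{0,1,2} = 3
g(7) = mex{1,2,3} = 0
g(8) = mex{0,2,3} = 1
g(9) = mex{0,1} = 2
g(10) = mex{1,2} = 0
The P-positions (g = 0) in 0..10 are 0, 3, 7, 10.

0, 3, 7, 10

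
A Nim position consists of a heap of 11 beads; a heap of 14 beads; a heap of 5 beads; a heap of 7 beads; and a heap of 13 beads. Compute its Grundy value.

10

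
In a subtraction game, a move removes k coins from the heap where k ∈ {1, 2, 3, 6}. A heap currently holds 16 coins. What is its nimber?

0

Grundy values for subtraction set {1, 2, 3, 6}:
k:     0  1  2  3  4  5  6  7  8  9 10 11 12 13 14 15 16
g(k):  0  1  2  3  0  1  2  3  0  1  2  3  0  1  2  3  0
So g(16) = 0.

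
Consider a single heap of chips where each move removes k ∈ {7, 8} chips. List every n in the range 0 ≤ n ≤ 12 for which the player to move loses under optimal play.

0, 1, 2, 3, 4, 5, 6

Build the Grundy sequence with g(k) = mex{g(k−s) : s ∈ {7, 8}, s ≤ k}:
k:     0  1  2  3  4  5  6  7  8  9 10 11 12
g(k):  0  0  0  0  0  0  0  1  1  1  1  1  1
The P-positions (g = 0) in 0..12 are 0, 1, 2, 3, 4, 5, 6.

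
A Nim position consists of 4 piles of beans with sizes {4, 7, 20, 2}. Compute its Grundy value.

Write each in binary and XOR column by column:
  00100  (4)
  00111  (7)
  10100  (20)
  00010  (2)
  -----
  10101  (21)

21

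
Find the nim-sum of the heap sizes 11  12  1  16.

22

Nim-sum: 11 ^ 12 ^ 1 ^ 16 = 22.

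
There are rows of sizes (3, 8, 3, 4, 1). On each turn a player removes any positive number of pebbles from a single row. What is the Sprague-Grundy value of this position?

13

Nim-sum: 3 XOR 8 XOR 3 XOR 4 XOR 1 = 13.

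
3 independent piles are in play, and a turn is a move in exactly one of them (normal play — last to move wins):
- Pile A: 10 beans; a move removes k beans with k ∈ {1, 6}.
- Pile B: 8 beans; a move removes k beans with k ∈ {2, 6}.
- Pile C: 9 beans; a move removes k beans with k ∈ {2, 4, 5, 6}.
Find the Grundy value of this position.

1

For pile A, compute g(0), g(1), … with moves {1, 6}:
g(0) = mex{} = 0
g(1) = mex{0} = 1
g(2) = mex{1} = 0
g(3) = mex{0} = 1
g(4) = mex{1} = 0
g(5) = mex{0} = 1
g(6) = mex{0,1} = 2
g(7) = mex{1,2} = 0
g(8) = mex{0} = 1
g(9) = mex{1} = 0
g(10) = mex{0} = 1
So g(10) = 1.
Build the Grundy sequence for pile B with g(k) = mex{g(k−s) : s ∈ {2, 6}, s ≤ k}:
k:     0  1  2  3  4  5  6  7  8
g(k):  0  0  1  1  0  0  1  1  0
So g(8) = 0.
Build the Grundy sequence for pile C with g(k) = mex{g(k−s) : s ∈ {2, 4, 5, 6}, s ≤ k}:
g(0) = mex{} = 0
g(1) = mex{} = 0
g(2) = mex{0} = 1
g(3) = mex{0} = 1
g(4) = mex{0,1} = 2
g(5) = mex{0,1} = 2
g(6) = mex{0,1,2} = 3
g(7) = mex{0,1,2} = 3
g(8) = mex{1,2,3} = 0
g(9) = mex{1,2,3} = 0
So g(9) = 0.
By the Sprague-Grundy theorem, the Grundy value of a sum of independent games is the XOR of the component values.
Combined value = 1 ⊕ 0 ⊕ 0 = 1.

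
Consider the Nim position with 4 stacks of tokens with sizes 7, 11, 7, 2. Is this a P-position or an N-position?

N-position

In binary:
  0111  (7)
  1011  (11)
  0111  (7)
  0010  (2)
  ----
  1001  (9)
The nim-sum is 9 ≠ 0, so this is an N-position: the player to move can win.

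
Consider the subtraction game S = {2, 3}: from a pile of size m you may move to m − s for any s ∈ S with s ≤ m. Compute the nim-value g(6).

0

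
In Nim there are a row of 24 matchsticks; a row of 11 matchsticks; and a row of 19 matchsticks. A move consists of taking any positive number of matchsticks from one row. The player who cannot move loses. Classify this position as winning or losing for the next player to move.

Losing position

Nim-sum: 24 ^ 11 ^ 19 = 0.
The nim-sum is 0, so this is a P-position: the player to move is in a losing position under optimal play.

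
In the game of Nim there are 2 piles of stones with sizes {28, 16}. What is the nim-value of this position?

Nim-sum: 28 ^ 16 = 12.

12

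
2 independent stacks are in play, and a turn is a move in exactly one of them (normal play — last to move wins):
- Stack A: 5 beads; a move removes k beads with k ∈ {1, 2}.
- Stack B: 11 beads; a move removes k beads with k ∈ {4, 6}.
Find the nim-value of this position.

Grundy values for stack A (subtraction set {1, 2}):
g(0) = mex{} = 0
g(1) = mex{0} = 1
g(2) = mex{0,1} = 2
g(3) = mex{1,2} = 0
g(4) = mex{0,2} = 1
g(5) = mex{0,1} = 2
So g(5) = 2.
Build the Grundy sequence for stack B with g(k) = mex{g(k−s) : s ∈ {4, 6}, s ≤ k}:
k:     0  1  2  3  4  5  6  7  8  9 10 11
g(k):  0  0  0  0  1  1  1  1  2  2  0  0
So g(11) = 0.
The value of a disjunctive sum is the nim-sum of the parts.
Combined value = 2 ⊕ 0 = 2.

2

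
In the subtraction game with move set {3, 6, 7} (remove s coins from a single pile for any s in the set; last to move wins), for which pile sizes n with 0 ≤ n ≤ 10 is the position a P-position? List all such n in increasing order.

0, 1, 2, 10

Build the Grundy sequence with g(k) = mex{g(k−s) : s ∈ {3, 6, 7}, s ≤ k}:
k:     0  1  2  3  4  5  6  7  8  9 10
g(k):  0  0  0  1  1  1  2  2  2  3  0
The P-positions (g = 0) in 0..10 are 0, 1, 2, 10.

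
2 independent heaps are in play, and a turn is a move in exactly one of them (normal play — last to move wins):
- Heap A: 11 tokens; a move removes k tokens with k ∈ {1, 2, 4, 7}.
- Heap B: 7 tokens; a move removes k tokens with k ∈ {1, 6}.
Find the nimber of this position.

2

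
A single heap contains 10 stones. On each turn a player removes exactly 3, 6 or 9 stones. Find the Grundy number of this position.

Build the Grundy sequence with g(k) = mex{g(k−s) : s ∈ {3, 6, 9}, s ≤ k}:
g(0) = mex{} = 0
g(1) = mex{} = 0
g(2) = mex{} = 0
g(3) = mex{0} = 1
g(4) = mex{0} = 1
g(5) = mex{0} = 1
g(6) = mex{0,1} = 2
g(7) = mex{0,1} = 2
g(8) = mex{0,1} = 2
g(9) = mex{0,1,2} = 3
g(10) = mex{0,1,2} = 3
So g(10) = 3.

3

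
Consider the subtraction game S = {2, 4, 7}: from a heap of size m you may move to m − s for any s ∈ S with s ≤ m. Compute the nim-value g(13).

2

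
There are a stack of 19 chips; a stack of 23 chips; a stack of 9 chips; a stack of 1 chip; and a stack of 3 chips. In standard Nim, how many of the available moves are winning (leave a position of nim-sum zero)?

1

Compute the nim-sum pairwise:
19 ⊕ 23 = 4
4 ⊕ 9 = 13
13 ⊕ 1 = 12
12 ⊕ 3 = 15
The overall nim-sum is X = 15. A stack of size p has a winning move iff p XOR X < p (reduce it to p XOR X).
  19: 19 XOR 15 = 28 ≥ 19 — no move.
  23: 23 XOR 15 = 24 ≥ 23 — no move.
  9: 9 XOR 15 = 6 < 9 — winning move (to 6).
  1: 1 XOR 15 = 14 ≥ 1 — no move.
  3: 3 XOR 15 = 12 ≥ 3 — no move.
That gives 1 winning move.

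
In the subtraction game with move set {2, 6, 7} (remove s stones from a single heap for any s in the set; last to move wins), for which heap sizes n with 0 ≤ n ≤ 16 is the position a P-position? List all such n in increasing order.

Build the Grundy sequence with g(k) = mex{g(k−s) : s ∈ {2, 6, 7}, s ≤ k}:
k:     0  1  2  3  4  5  6  7  8  9 10 11 12 13 14 15 16
g(k):  0  0  1  1  0  0  1  1  2  0  3  1  2  0  0  1  1
The P-positions (g = 0) in 0..16 are 0, 1, 4, 5, 9, 13, 14.

0, 1, 4, 5, 9, 13, 14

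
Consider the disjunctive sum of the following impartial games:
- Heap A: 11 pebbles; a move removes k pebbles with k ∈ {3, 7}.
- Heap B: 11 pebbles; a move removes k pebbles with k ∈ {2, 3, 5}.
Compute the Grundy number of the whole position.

For heap A, compute g(0), g(1), … with moves {3, 7}:
k:     0  1  2  3  4  5  6  7  8  9 10 11
g(k):  0  0  0  1  1  1  0  2  2  1  0  0
So g(11) = 0.
Grundy values for heap B (subtraction set {2, 3, 5}):
g(0) = mex{} = 0
g(1) = mex{} = 0
g(2) = mex{0} = 1
g(3) = mex{0} = 1
g(4) = mex{0,1} = 2
g(5) = mex{0,1} = 2
g(6) = mex{0,1,2} = 3
g(7) = mex{1,2} = 0
g(8) = mex{1,2,3} = 0
g(9) = mex{0,2,3} = 1
g(10) = mex{0,2} = 1
g(11) = mex{0,1,3} = 2
So g(11) = 2.
By the Sprague-Grundy theorem, the Grundy value of a sum of independent games is the XOR of the component values.
Combined value = 0 XOR 2 = 2.

2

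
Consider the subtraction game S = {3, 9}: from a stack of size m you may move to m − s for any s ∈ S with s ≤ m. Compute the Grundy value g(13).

0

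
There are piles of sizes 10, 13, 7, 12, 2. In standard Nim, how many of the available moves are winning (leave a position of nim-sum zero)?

Bitwise XOR of the heap sizes:
  1010  (10)
  1101  (13)
  0111  (7)
  1100  (12)
  0010  (2)
  ----
  1110  (14)
The overall nim-sum is X = 14. A pile of size p has a winning move iff p XOR X < p (reduce it to p XOR X).
  10: 10 XOR 14 = 4 < 10 — winning move (to 4).
  13: 13 XOR 14 = 3 < 13 — winning move (to 3).
  7: 7 XOR 14 = 9 ≥ 7 — no move.
  12: 12 XOR 14 = 2 < 12 — winning move (to 2).
  2: 2 XOR 14 = 12 ≥ 2 — no move.
That gives 3 winning moves.

3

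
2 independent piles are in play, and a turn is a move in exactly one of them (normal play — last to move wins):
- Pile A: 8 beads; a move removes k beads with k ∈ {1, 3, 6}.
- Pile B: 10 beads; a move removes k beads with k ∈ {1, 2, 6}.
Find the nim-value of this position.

Grundy values for pile A (subtraction set {1, 3, 6}):
k:     0  1  2  3  4  5  6  7  8
g(k):  0  1  0  1  0  1  2  3  2
So g(8) = 2.
For pile B, compute g(0), g(1), … with moves {1, 2, 6}:
k:     0  1  2  3  4  5  6  7  8  9 10
g(k):  0  1  2  0  1  2  3  0  1  2  0
So g(10) = 0.
By the Sprague-Grundy theorem, the Grundy value of a sum of independent games is the XOR of the component values.
Combined value = 2 XOR 0 = 2.

2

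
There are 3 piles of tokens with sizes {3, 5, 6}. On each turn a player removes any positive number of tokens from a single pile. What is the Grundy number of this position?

Nim-sum: 3 XOR 5 XOR 6 = 0.

0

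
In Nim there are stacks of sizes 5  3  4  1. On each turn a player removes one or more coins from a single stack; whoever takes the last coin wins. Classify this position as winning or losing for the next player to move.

Bitwise XOR of the heap sizes:
  101  (5)
  011  (3)
  100  (4)
  001  (1)
  ---
  011  (3)
The nim-sum is 3 ≠ 0, so this is an N-position: the player to move can win.

Winning position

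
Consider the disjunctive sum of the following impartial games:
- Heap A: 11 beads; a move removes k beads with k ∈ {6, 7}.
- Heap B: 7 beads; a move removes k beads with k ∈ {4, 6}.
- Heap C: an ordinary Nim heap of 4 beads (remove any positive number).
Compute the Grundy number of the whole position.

Build the Grundy sequence for heap A with g(k) = mex{g(k−s) : s ∈ {6, 7}, s ≤ k}:
k:     0  1  2  3  4  5  6  7  8  9 10 11
g(k):  0  0  0  0  0  0  1  1  1  1  1  1
So g(11) = 1.
For heap B, compute g(0), g(1), … with moves {4, 6}:
g(0) = mex{} = 0
g(1) = mex{} = 0
g(2) = mex{} = 0
g(3) = mex{} = 0
g(4) = mex{0} = 1
g(5) = mex{0} = 1
g(6) = mex{0} = 1
g(7) = mex{0} = 1
So g(7) = 1.
Heap C is a plain Nim heap of size 4, so its Grundy value is 4.
The value of a disjunctive sum is the nim-sum of the parts.
Combined value = 1 ⊕ 1 ⊕ 4 = 4.

4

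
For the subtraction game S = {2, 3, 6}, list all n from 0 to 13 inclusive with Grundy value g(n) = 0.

0, 1, 5, 9, 10

Grundy values for subtraction set {2, 3, 6}:
g(0) = mex{} = 0
g(1) = mex{} = 0
g(2) = mex{0} = 1
g(3) = mex{0} = 1
g(4) = mex{0,1} = 2
g(5) = mex{1} = 0
g(6) = mex{0,1,2} = 3
g(7) = mex{0,2} = 1
g(8) = mex{0,1,3} = 2
g(9) = mex{1,3} = 0
g(10) = mex{1,2} = 0
g(11) = mex{0,2} = 1
g(12) = mex{0,3} = 1
g(13) = mex{0,1} = 2
The P-positions (g = 0) in 0..13 are 0, 1, 5, 9, 10.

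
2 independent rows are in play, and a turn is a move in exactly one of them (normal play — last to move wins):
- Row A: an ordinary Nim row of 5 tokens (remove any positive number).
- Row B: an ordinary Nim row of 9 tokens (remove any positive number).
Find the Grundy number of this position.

Row A is a plain Nim row of size 5, so its Grundy value is 5.
Row B is a plain Nim row of size 9, so its Grundy value is 9.
The value of a disjunctive sum is the nim-sum of the parts.
Combined value = 5 ⊕ 9 = 12.

12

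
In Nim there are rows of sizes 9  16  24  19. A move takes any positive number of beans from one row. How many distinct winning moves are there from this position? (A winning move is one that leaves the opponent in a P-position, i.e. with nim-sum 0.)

Compute the nim-sum pairwise:
9 XOR 16 = 25
25 XOR 24 = 1
1 XOR 19 = 18
The overall nim-sum is X = 18. A row of size p has a winning move iff p XOR X < p (reduce it to p XOR X).
  9: 9 XOR 18 = 27 ≥ 9 — no move.
  16: 16 XOR 18 = 2 < 16 — winning move (to 2).
  24: 24 XOR 18 = 10 < 24 — winning move (to 10).
  19: 19 XOR 18 = 1 < 19 — winning move (to 1).
That gives 3 winning moves.

3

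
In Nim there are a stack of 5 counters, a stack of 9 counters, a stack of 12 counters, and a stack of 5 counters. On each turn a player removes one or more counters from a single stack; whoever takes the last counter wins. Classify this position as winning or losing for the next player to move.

Write each in binary and XOR column by column:
  0101  (5)
  1001  (9)
  1100  (12)
  0101  (5)
  ----
  0101  (5)
The nim-sum is 5 ≠ 0, so this is an N-position: the player to move can win.

Winning position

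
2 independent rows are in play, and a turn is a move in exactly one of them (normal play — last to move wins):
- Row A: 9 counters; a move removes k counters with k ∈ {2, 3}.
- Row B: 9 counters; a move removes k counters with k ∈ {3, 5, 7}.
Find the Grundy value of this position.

1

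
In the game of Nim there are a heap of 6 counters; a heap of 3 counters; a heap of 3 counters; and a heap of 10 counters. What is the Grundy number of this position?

Compute the nim-sum pairwise:
6 ⊕ 3 = 5
5 ⊕ 3 = 6
6 ⊕ 10 = 12

12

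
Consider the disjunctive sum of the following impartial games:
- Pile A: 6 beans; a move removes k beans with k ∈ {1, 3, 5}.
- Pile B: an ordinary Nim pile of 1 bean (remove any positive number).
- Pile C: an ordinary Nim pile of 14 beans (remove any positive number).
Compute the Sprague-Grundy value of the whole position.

Build the Grundy sequence for pile A with g(k) = mex{g(k−s) : s ∈ {1, 3, 5}, s ≤ k}:
g(0) = mex{} = 0
g(1) = mex{0} = 1
g(2) = mex{1} = 0
g(3) = mex{0} = 1
g(4) = mex{1} = 0
g(5) = mex{0} = 1
g(6) = mex{1} = 0
So g(6) = 0.
Pile B is a plain Nim pile of size 1, so its Grundy value is 1.
Pile C is a plain Nim pile of size 14, so its Grundy value is 14.
The value of a disjunctive sum is the nim-sum of the parts.
Combined value = 0 ⊕ 1 ⊕ 14 = 15.

15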